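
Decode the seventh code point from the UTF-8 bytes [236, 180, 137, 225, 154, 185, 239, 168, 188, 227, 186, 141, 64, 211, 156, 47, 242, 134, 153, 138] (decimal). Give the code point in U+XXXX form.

U+002F

Offset 0: leading byte 0xEC = 11101100 → 3-byte char #1 = EC B4 89.
Offset 3: leading byte 0xE1 = 11100001 → 3-byte char #2 = E1 9A B9.
Offset 6: leading byte 0xEF = 11101111 → 3-byte char #3 = EF A8 BC.
Offset 9: leading byte 0xE3 = 11100011 → 3-byte char #4 = E3 BA 8D.
Offset 12: leading byte 0x40 = 01000000 → 1-byte char #5 = 40.
Offset 13: leading byte 0xD3 = 11010011 → 2-byte char #6 = D3 9C.
Offset 15: leading byte 0x2F = 00101111 → 1-byte char #7 = 2F.
Leading byte 0x2F = 00101111 matches 0xxxxxxx → 1-byte sequence.
Byte 1: 0x2F = 00101111, payload 0101111 (7 bits).
Concatenate: 0101111 = 0x2F (7 bits → U+002F).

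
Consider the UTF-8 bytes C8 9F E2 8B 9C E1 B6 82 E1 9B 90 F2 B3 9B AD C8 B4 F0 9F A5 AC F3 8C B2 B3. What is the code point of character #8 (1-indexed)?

Offset 0: leading byte 0xC8 = 11001000 → 2-byte char #1 = C8 9F.
Offset 2: leading byte 0xE2 = 11100010 → 3-byte char #2 = E2 8B 9C.
Offset 5: leading byte 0xE1 = 11100001 → 3-byte char #3 = E1 B6 82.
Offset 8: leading byte 0xE1 = 11100001 → 3-byte char #4 = E1 9B 90.
Offset 11: leading byte 0xF2 = 11110010 → 4-byte char #5 = F2 B3 9B AD.
Offset 15: leading byte 0xC8 = 11001000 → 2-byte char #6 = C8 B4.
Offset 17: leading byte 0xF0 = 11110000 → 4-byte char #7 = F0 9F A5 AC.
Offset 21: leading byte 0xF3 = 11110011 → 4-byte char #8 = F3 8C B2 B3.
Leading byte 0xF3 = 11110011 matches 11110xxx → 4-byte sequence.
Byte 1: 0xF3 = 11110011, payload 011 (3 bits).
Byte 2: 0x8C = 10001100 (10xxxxxx ✓), payload 001100.
Byte 3: 0xB2 = 10110010 (10xxxxxx ✓), payload 110010.
Byte 4: 0xB3 = 10110011 (10xxxxxx ✓), payload 110011.
Concatenate: 011001100110010110011 = 0xCCCB3 (21 bits → U+CCCB3).

U+CCCB3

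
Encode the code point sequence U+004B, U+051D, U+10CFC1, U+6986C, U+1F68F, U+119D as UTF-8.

U+004B: 1-byte form → 4B.
U+051D: 2-byte form → D4 9D.
U+10CFC1: 4-byte form → F4 8C BF 81.
U+6986C: 4-byte form → F1 A9 A1 AC.
U+1F68F: 4-byte form → F0 9F 9A 8F.
U+119D: 3-byte form → E1 86 9D.
Concatenated (18 bytes): 4B D4 9D F4 8C BF 81 F1 A9 A1 AC F0 9F 9A 8F E1 86 9D.

4B D4 9D F4 8C BF 81 F1 A9 A1 AC F0 9F 9A 8F E1 86 9D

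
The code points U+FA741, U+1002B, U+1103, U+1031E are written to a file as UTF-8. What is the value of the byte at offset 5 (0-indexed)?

U+FA741 → 4-byte form F3 BA 9D 81 at offsets 0–3.
U+1002B → 4-byte form F0 90 80 AB at offsets 4–7.
Offset 5 falls in char 2's range; it's byte 2 of F0 90 80 AB = 0x90.

0x90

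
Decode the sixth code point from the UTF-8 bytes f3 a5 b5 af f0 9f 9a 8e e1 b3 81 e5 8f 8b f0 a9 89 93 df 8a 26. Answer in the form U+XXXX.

Offset 0: leading byte 0xF3 = 11110011 → 4-byte char #1 = F3 A5 B5 AF.
Offset 4: leading byte 0xF0 = 11110000 → 4-byte char #2 = F0 9F 9A 8E.
Offset 8: leading byte 0xE1 = 11100001 → 3-byte char #3 = E1 B3 81.
Offset 11: leading byte 0xE5 = 11100101 → 3-byte char #4 = E5 8F 8B.
Offset 14: leading byte 0xF0 = 11110000 → 4-byte char #5 = F0 A9 89 93.
Offset 18: leading byte 0xDF = 11011111 → 2-byte char #6 = DF 8A.
Leading byte 0xDF = 11011111 matches 110xxxxx → 2-byte sequence.
Byte 1: 0xDF = 11011111, payload 11111 (5 bits).
Byte 2: 0x8A = 10001010 (10xxxxxx ✓), payload 001010.
Concatenate: 11111001010 = 0x7CA (11 bits → U+07CA).

U+07CA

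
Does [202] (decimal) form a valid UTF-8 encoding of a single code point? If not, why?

Leading byte 0xCA = 11001010 → 2-byte form, but only 1 byte is present.

invalid (sequence truncated)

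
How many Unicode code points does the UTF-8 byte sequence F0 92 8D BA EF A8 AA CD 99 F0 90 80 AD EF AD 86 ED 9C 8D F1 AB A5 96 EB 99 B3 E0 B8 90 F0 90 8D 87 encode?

Byte at offset 0: 0xF0 = 11110000 → 4-byte char (#1). Advance 4.
Byte at offset 4: 0xEF = 11101111 → 3-byte char (#2). Advance 3.
Byte at offset 7: 0xCD = 11001101 → 2-byte char (#3). Advance 2.
Byte at offset 9: 0xF0 = 11110000 → 4-byte char (#4). Advance 4.
Byte at offset 13: 0xEF = 11101111 → 3-byte char (#5). Advance 3.
Byte at offset 16: 0xED = 11101101 → 3-byte char (#6). Advance 3.
Byte at offset 19: 0xF1 = 11110001 → 4-byte char (#7). Advance 4.
Byte at offset 23: 0xEB = 11101011 → 3-byte char (#8). Advance 3.
Byte at offset 26: 0xE0 = 11100000 → 3-byte char (#9). Advance 3.
Byte at offset 29: 0xF0 = 11110000 → 4-byte char (#10). Advance 4.
Reached end at offset 33 after 10 code points.

10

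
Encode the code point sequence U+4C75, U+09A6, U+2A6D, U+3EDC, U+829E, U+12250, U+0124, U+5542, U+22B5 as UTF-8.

U+4C75: 3-byte form → E4 B1 B5.
U+09A6: 3-byte form → E0 A6 A6.
U+2A6D: 3-byte form → E2 A9 AD.
U+3EDC: 3-byte form → E3 BB 9C.
U+829E: 3-byte form → E8 8A 9E.
U+12250: 4-byte form → F0 92 89 90.
U+0124: 2-byte form → C4 A4.
U+5542: 3-byte form → E5 95 82.
U+22B5: 3-byte form → E2 8A B5.
Concatenated (27 bytes): E4 B1 B5 E0 A6 A6 E2 A9 AD E3 BB 9C E8 8A 9E F0 92 89 90 C4 A4 E5 95 82 E2 8A B5.

E4 B1 B5 E0 A6 A6 E2 A9 AD E3 BB 9C E8 8A 9E F0 92 89 90 C4 A4 E5 95 82 E2 8A B5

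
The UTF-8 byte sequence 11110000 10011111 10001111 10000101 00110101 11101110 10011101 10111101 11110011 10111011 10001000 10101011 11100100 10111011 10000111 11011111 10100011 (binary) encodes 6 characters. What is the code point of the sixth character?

Offset 0: leading byte 0xF0 = 11110000 → 4-byte char #1 = F0 9F 8F 85.
Offset 4: leading byte 0x35 = 00110101 → 1-byte char #2 = 35.
Offset 5: leading byte 0xEE = 11101110 → 3-byte char #3 = EE 9D BD.
Offset 8: leading byte 0xF3 = 11110011 → 4-byte char #4 = F3 BB 88 AB.
Offset 12: leading byte 0xE4 = 11100100 → 3-byte char #5 = E4 BB 87.
Offset 15: leading byte 0xDF = 11011111 → 2-byte char #6 = DF A3.
Leading byte 0xDF = 11011111 matches 110xxxxx → 2-byte sequence.
Byte 1: 0xDF = 11011111, payload 11111 (5 bits).
Byte 2: 0xA3 = 10100011 (10xxxxxx ✓), payload 100011.
Concatenate: 11111100011 = 0x7E3 (11 bits → U+07E3).

U+07E3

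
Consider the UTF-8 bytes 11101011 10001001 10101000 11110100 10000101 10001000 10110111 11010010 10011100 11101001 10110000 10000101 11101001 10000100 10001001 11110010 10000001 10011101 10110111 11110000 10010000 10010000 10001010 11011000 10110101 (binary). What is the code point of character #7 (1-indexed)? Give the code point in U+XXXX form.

Offset 0: leading byte 0xEB = 11101011 → 3-byte char #1 = EB 89 A8.
Offset 3: leading byte 0xF4 = 11110100 → 4-byte char #2 = F4 85 88 B7.
Offset 7: leading byte 0xD2 = 11010010 → 2-byte char #3 = D2 9C.
Offset 9: leading byte 0xE9 = 11101001 → 3-byte char #4 = E9 B0 85.
Offset 12: leading byte 0xE9 = 11101001 → 3-byte char #5 = E9 84 89.
Offset 15: leading byte 0xF2 = 11110010 → 4-byte char #6 = F2 81 9D B7.
Offset 19: leading byte 0xF0 = 11110000 → 4-byte char #7 = F0 90 90 8A.
Leading byte 0xF0 = 11110000 matches 11110xxx → 4-byte sequence.
Byte 1: 0xF0 = 11110000, payload 000 (3 bits).
Byte 2: 0x90 = 10010000 (10xxxxxx ✓), payload 010000.
Byte 3: 0x90 = 10010000 (10xxxxxx ✓), payload 010000.
Byte 4: 0x8A = 10001010 (10xxxxxx ✓), payload 001010.
Concatenate: 000010000010000001010 = 0x1040A (21 bits → U+1040A).

U+1040A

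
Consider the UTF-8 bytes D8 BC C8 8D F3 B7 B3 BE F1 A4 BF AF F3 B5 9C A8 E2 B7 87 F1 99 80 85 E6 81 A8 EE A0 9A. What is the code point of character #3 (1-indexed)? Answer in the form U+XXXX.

Offset 0: leading byte 0xD8 = 11011000 → 2-byte char #1 = D8 BC.
Offset 2: leading byte 0xC8 = 11001000 → 2-byte char #2 = C8 8D.
Offset 4: leading byte 0xF3 = 11110011 → 4-byte char #3 = F3 B7 B3 BE.
Leading byte 0xF3 = 11110011 matches 11110xxx → 4-byte sequence.
Byte 1: 0xF3 = 11110011, payload 011 (3 bits).
Byte 2: 0xB7 = 10110111 (10xxxxxx ✓), payload 110111.
Byte 3: 0xB3 = 10110011 (10xxxxxx ✓), payload 110011.
Byte 4: 0xBE = 10111110 (10xxxxxx ✓), payload 111110.
Concatenate: 011110111110011111110 = 0xF7CFE (21 bits → U+F7CFE).

U+F7CFE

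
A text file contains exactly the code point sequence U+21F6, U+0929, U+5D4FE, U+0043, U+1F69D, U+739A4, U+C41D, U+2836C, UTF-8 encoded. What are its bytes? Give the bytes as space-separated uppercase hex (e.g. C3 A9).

U+21F6: 3-byte form → E2 87 B6.
U+0929: 3-byte form → E0 A4 A9.
U+5D4FE: 4-byte form → F1 9D 93 BE.
U+0043: 1-byte form → 43.
U+1F69D: 4-byte form → F0 9F 9A 9D.
U+739A4: 4-byte form → F1 B3 A6 A4.
U+C41D: 3-byte form → EC 90 9D.
U+2836C: 4-byte form → F0 A8 8D AC.
Concatenated (26 bytes): E2 87 B6 E0 A4 A9 F1 9D 93 BE 43 F0 9F 9A 9D F1 B3 A6 A4 EC 90 9D F0 A8 8D AC.

E2 87 B6 E0 A4 A9 F1 9D 93 BE 43 F0 9F 9A 9D F1 B3 A6 A4 EC 90 9D F0 A8 8D AC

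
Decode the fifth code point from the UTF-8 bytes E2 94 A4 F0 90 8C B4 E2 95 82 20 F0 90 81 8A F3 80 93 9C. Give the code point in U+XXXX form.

U+1004A

Offset 0: leading byte 0xE2 = 11100010 → 3-byte char #1 = E2 94 A4.
Offset 3: leading byte 0xF0 = 11110000 → 4-byte char #2 = F0 90 8C B4.
Offset 7: leading byte 0xE2 = 11100010 → 3-byte char #3 = E2 95 82.
Offset 10: leading byte 0x20 = 00100000 → 1-byte char #4 = 20.
Offset 11: leading byte 0xF0 = 11110000 → 4-byte char #5 = F0 90 81 8A.
Leading byte 0xF0 = 11110000 matches 11110xxx → 4-byte sequence.
Byte 1: 0xF0 = 11110000, payload 000 (3 bits).
Byte 2: 0x90 = 10010000 (10xxxxxx ✓), payload 010000.
Byte 3: 0x81 = 10000001 (10xxxxxx ✓), payload 000001.
Byte 4: 0x8A = 10001010 (10xxxxxx ✓), payload 001010.
Concatenate: 000010000000001001010 = 0x1004A (21 bits → U+1004A).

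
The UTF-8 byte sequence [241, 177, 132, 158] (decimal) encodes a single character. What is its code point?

U+7111E

Leading byte 0xF1 = 11110001 matches 11110xxx → 4-byte sequence.
Byte 1: 0xF1 = 11110001, payload 001 (3 bits).
Byte 2: 0xB1 = 10110001 (10xxxxxx ✓), payload 110001.
Byte 3: 0x84 = 10000100 (10xxxxxx ✓), payload 000100.
Byte 4: 0x9E = 10011110 (10xxxxxx ✓), payload 011110.
Concatenate: 001110001000100011110 = 0x7111E (21 bits → U+7111E).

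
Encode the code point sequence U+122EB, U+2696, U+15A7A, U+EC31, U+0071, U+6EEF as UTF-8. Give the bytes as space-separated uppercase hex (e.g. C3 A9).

F0 92 8B AB E2 9A 96 F0 95 A9 BA EE B0 B1 71 E6 BB AF

U+122EB: 4-byte form → F0 92 8B AB.
U+2696: 3-byte form → E2 9A 96.
U+15A7A: 4-byte form → F0 95 A9 BA.
U+EC31: 3-byte form → EE B0 B1.
U+0071: 1-byte form → 71.
U+6EEF: 3-byte form → E6 BB AF.
Concatenated (18 bytes): F0 92 8B AB E2 9A 96 F0 95 A9 BA EE B0 B1 71 E6 BB AF.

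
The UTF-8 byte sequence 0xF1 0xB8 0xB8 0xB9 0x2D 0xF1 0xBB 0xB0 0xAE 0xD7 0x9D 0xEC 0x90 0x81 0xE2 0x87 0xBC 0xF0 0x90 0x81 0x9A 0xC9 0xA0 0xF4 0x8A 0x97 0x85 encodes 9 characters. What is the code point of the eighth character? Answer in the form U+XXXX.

Offset 0: leading byte 0xF1 = 11110001 → 4-byte char #1 = F1 B8 B8 B9.
Offset 4: leading byte 0x2D = 00101101 → 1-byte char #2 = 2D.
Offset 5: leading byte 0xF1 = 11110001 → 4-byte char #3 = F1 BB B0 AE.
Offset 9: leading byte 0xD7 = 11010111 → 2-byte char #4 = D7 9D.
Offset 11: leading byte 0xEC = 11101100 → 3-byte char #5 = EC 90 81.
Offset 14: leading byte 0xE2 = 11100010 → 3-byte char #6 = E2 87 BC.
Offset 17: leading byte 0xF0 = 11110000 → 4-byte char #7 = F0 90 81 9A.
Offset 21: leading byte 0xC9 = 11001001 → 2-byte char #8 = C9 A0.
Leading byte 0xC9 = 11001001 matches 110xxxxx → 2-byte sequence.
Byte 1: 0xC9 = 11001001, payload 01001 (5 bits).
Byte 2: 0xA0 = 10100000 (10xxxxxx ✓), payload 100000.
Concatenate: 01001100000 = 0x260 (11 bits → U+0260).

U+0260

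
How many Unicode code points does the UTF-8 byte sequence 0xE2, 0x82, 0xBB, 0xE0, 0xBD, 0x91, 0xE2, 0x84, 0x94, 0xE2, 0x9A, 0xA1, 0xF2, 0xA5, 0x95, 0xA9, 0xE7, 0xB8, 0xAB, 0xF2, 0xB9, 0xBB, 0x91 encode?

7

Byte at offset 0: 0xE2 = 11100010 → 3-byte char (#1). Advance 3.
Byte at offset 3: 0xE0 = 11100000 → 3-byte char (#2). Advance 3.
Byte at offset 6: 0xE2 = 11100010 → 3-byte char (#3). Advance 3.
Byte at offset 9: 0xE2 = 11100010 → 3-byte char (#4). Advance 3.
Byte at offset 12: 0xF2 = 11110010 → 4-byte char (#5). Advance 4.
Byte at offset 16: 0xE7 = 11100111 → 3-byte char (#6). Advance 3.
Byte at offset 19: 0xF2 = 11110010 → 4-byte char (#7). Advance 4.
Reached end at offset 23 after 7 code points.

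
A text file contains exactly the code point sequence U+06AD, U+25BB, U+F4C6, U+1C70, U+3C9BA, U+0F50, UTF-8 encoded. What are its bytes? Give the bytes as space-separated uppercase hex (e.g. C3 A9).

U+06AD: 2-byte form → DA AD.
U+25BB: 3-byte form → E2 96 BB.
U+F4C6: 3-byte form → EF 93 86.
U+1C70: 3-byte form → E1 B1 B0.
U+3C9BA: 4-byte form → F0 BC A6 BA.
U+0F50: 3-byte form → E0 BD 90.
Concatenated (18 bytes): DA AD E2 96 BB EF 93 86 E1 B1 B0 F0 BC A6 BA E0 BD 90.

DA AD E2 96 BB EF 93 86 E1 B1 B0 F0 BC A6 BA E0 BD 90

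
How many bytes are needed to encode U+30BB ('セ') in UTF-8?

U+30BB = 0x30BB. UTF-8 uses 1 byte below 0x80, 2 below 0x800, 3 below 0x10000, 4 up to 0x10FFFF. 0x30BB is in U+0800–U+FFFF → 3 bytes.

3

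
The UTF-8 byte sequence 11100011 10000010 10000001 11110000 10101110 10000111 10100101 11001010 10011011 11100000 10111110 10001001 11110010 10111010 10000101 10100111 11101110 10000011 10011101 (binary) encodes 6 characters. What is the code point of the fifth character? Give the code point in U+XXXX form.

U+BA167

Offset 0: leading byte 0xE3 = 11100011 → 3-byte char #1 = E3 82 81.
Offset 3: leading byte 0xF0 = 11110000 → 4-byte char #2 = F0 AE 87 A5.
Offset 7: leading byte 0xCA = 11001010 → 2-byte char #3 = CA 9B.
Offset 9: leading byte 0xE0 = 11100000 → 3-byte char #4 = E0 BE 89.
Offset 12: leading byte 0xF2 = 11110010 → 4-byte char #5 = F2 BA 85 A7.
Leading byte 0xF2 = 11110010 matches 11110xxx → 4-byte sequence.
Byte 1: 0xF2 = 11110010, payload 010 (3 bits).
Byte 2: 0xBA = 10111010 (10xxxxxx ✓), payload 111010.
Byte 3: 0x85 = 10000101 (10xxxxxx ✓), payload 000101.
Byte 4: 0xA7 = 10100111 (10xxxxxx ✓), payload 100111.
Concatenate: 010111010000101100111 = 0xBA167 (21 bits → U+BA167).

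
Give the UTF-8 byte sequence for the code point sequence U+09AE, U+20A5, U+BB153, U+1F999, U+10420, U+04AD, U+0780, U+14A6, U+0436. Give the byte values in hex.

E0 A6 AE E2 82 A5 F2 BB 85 93 F0 9F A6 99 F0 90 90 A0 D2 AD DE 80 E1 92 A6 D0 B6

U+09AE: 3-byte form → E0 A6 AE.
U+20A5: 3-byte form → E2 82 A5.
U+BB153: 4-byte form → F2 BB 85 93.
U+1F999: 4-byte form → F0 9F A6 99.
U+10420: 4-byte form → F0 90 90 A0.
U+04AD: 2-byte form → D2 AD.
U+0780: 2-byte form → DE 80.
U+14A6: 3-byte form → E1 92 A6.
U+0436: 2-byte form → D0 B6.
Concatenated (27 bytes): E0 A6 AE E2 82 A5 F2 BB 85 93 F0 9F A6 99 F0 90 90 A0 D2 AD DE 80 E1 92 A6 D0 B6.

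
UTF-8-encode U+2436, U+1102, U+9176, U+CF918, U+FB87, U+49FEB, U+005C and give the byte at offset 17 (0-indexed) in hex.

U+2436 → 3-byte form E2 90 B6 at offsets 0–2.
U+1102 → 3-byte form E1 84 82 at offsets 3–5.
U+9176 → 3-byte form E9 85 B6 at offsets 6–8.
U+CF918 → 4-byte form F3 8F A4 98 at offsets 9–12.
U+FB87 → 3-byte form EF AE 87 at offsets 13–15.
U+49FEB → 4-byte form F1 89 BF AB at offsets 16–19.
Offset 17 falls in char 6's range; it's byte 2 of F1 89 BF AB = 0x89.

0x89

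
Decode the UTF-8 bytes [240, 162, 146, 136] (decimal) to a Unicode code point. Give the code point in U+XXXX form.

Leading byte 0xF0 = 11110000 matches 11110xxx → 4-byte sequence.
Byte 1: 0xF0 = 11110000, payload 000 (3 bits).
Byte 2: 0xA2 = 10100010 (10xxxxxx ✓), payload 100010.
Byte 3: 0x92 = 10010010 (10xxxxxx ✓), payload 010010.
Byte 4: 0x88 = 10001000 (10xxxxxx ✓), payload 001000.
Concatenate: 000100010010010001000 = 0x22488 (21 bits → U+22488).

U+22488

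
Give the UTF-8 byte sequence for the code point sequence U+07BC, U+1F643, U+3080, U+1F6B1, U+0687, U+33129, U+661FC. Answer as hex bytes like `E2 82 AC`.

U+07BC: 2-byte form → DE BC.
U+1F643: 4-byte form → F0 9F 99 83.
U+3080: 3-byte form → E3 82 80.
U+1F6B1: 4-byte form → F0 9F 9A B1.
U+0687: 2-byte form → DA 87.
U+33129: 4-byte form → F0 B3 84 A9.
U+661FC: 4-byte form → F1 A6 87 BC.
Concatenated (23 bytes): DE BC F0 9F 99 83 E3 82 80 F0 9F 9A B1 DA 87 F0 B3 84 A9 F1 A6 87 BC.

DE BC F0 9F 99 83 E3 82 80 F0 9F 9A B1 DA 87 F0 B3 84 A9 F1 A6 87 BC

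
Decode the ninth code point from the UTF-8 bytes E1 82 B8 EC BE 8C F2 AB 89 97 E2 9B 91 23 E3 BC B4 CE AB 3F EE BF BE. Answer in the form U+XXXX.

Offset 0: leading byte 0xE1 = 11100001 → 3-byte char #1 = E1 82 B8.
Offset 3: leading byte 0xEC = 11101100 → 3-byte char #2 = EC BE 8C.
Offset 6: leading byte 0xF2 = 11110010 → 4-byte char #3 = F2 AB 89 97.
Offset 10: leading byte 0xE2 = 11100010 → 3-byte char #4 = E2 9B 91.
Offset 13: leading byte 0x23 = 00100011 → 1-byte char #5 = 23.
Offset 14: leading byte 0xE3 = 11100011 → 3-byte char #6 = E3 BC B4.
Offset 17: leading byte 0xCE = 11001110 → 2-byte char #7 = CE AB.
Offset 19: leading byte 0x3F = 00111111 → 1-byte char #8 = 3F.
Offset 20: leading byte 0xEE = 11101110 → 3-byte char #9 = EE BF BE.
Leading byte 0xEE = 11101110 matches 1110xxxx → 3-byte sequence.
Byte 1: 0xEE = 11101110, payload 1110 (4 bits).
Byte 2: 0xBF = 10111111 (10xxxxxx ✓), payload 111111.
Byte 3: 0xBE = 10111110 (10xxxxxx ✓), payload 111110.
Concatenate: 1110111111111110 = 0xEFFE (16 bits → U+EFFE).

U+EFFE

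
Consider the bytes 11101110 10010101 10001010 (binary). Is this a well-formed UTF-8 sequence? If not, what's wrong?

valid

Leading byte 0xEE = 11101110 → 3-byte form.
Continuation bytes 0x95=10010101, 0x8A=10001010 all match 10xxxxxx.
Decoded value 0xE54A is ≥ 0x800 (shortest form) and not a surrogate.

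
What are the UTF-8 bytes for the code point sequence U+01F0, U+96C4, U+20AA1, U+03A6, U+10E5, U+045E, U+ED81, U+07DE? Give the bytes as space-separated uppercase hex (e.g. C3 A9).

C7 B0 E9 9B 84 F0 A0 AA A1 CE A6 E1 83 A5 D1 9E EE B6 81 DF 9E

U+01F0: 2-byte form → C7 B0.
U+96C4: 3-byte form → E9 9B 84.
U+20AA1: 4-byte form → F0 A0 AA A1.
U+03A6: 2-byte form → CE A6.
U+10E5: 3-byte form → E1 83 A5.
U+045E: 2-byte form → D1 9E.
U+ED81: 3-byte form → EE B6 81.
U+07DE: 2-byte form → DF 9E.
Concatenated (21 bytes): C7 B0 E9 9B 84 F0 A0 AA A1 CE A6 E1 83 A5 D1 9E EE B6 81 DF 9E.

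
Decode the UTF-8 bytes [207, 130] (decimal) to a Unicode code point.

Leading byte 0xCF = 11001111 matches 110xxxxx → 2-byte sequence.
Byte 1: 0xCF = 11001111, payload 01111 (5 bits).
Byte 2: 0x82 = 10000010 (10xxxxxx ✓), payload 000010.
Concatenate: 01111000010 = 0x3C2 (11 bits → U+03C2).

U+03C2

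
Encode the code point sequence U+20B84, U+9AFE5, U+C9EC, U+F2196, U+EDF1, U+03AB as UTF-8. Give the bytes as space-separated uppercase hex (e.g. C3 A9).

F0 A0 AE 84 F2 9A BF A5 EC A7 AC F3 B2 86 96 EE B7 B1 CE AB

U+20B84: 4-byte form → F0 A0 AE 84.
U+9AFE5: 4-byte form → F2 9A BF A5.
U+C9EC: 3-byte form → EC A7 AC.
U+F2196: 4-byte form → F3 B2 86 96.
U+EDF1: 3-byte form → EE B7 B1.
U+03AB: 2-byte form → CE AB.
Concatenated (20 bytes): F0 A0 AE 84 F2 9A BF A5 EC A7 AC F3 B2 86 96 EE B7 B1 CE AB.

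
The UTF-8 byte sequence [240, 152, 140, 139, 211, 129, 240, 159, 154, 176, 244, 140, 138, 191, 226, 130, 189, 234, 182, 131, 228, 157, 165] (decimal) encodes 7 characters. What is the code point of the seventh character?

Offset 0: leading byte 0xF0 = 11110000 → 4-byte char #1 = F0 98 8C 8B.
Offset 4: leading byte 0xD3 = 11010011 → 2-byte char #2 = D3 81.
Offset 6: leading byte 0xF0 = 11110000 → 4-byte char #3 = F0 9F 9A B0.
Offset 10: leading byte 0xF4 = 11110100 → 4-byte char #4 = F4 8C 8A BF.
Offset 14: leading byte 0xE2 = 11100010 → 3-byte char #5 = E2 82 BD.
Offset 17: leading byte 0xEA = 11101010 → 3-byte char #6 = EA B6 83.
Offset 20: leading byte 0xE4 = 11100100 → 3-byte char #7 = E4 9D A5.
Leading byte 0xE4 = 11100100 matches 1110xxxx → 3-byte sequence.
Byte 1: 0xE4 = 11100100, payload 0100 (4 bits).
Byte 2: 0x9D = 10011101 (10xxxxxx ✓), payload 011101.
Byte 3: 0xA5 = 10100101 (10xxxxxx ✓), payload 100101.
Concatenate: 0100011101100101 = 0x4765 (16 bits → U+4765).

U+4765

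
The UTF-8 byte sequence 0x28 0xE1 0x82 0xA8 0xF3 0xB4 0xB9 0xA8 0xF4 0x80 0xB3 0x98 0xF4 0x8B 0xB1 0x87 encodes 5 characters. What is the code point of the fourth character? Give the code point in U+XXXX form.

U+100CD8

Offset 0: leading byte 0x28 = 00101000 → 1-byte char #1 = 28.
Offset 1: leading byte 0xE1 = 11100001 → 3-byte char #2 = E1 82 A8.
Offset 4: leading byte 0xF3 = 11110011 → 4-byte char #3 = F3 B4 B9 A8.
Offset 8: leading byte 0xF4 = 11110100 → 4-byte char #4 = F4 80 B3 98.
Leading byte 0xF4 = 11110100 matches 11110xxx → 4-byte sequence.
Byte 1: 0xF4 = 11110100, payload 100 (3 bits).
Byte 2: 0x80 = 10000000 (10xxxxxx ✓), payload 000000.
Byte 3: 0xB3 = 10110011 (10xxxxxx ✓), payload 110011.
Byte 4: 0x98 = 10011000 (10xxxxxx ✓), payload 011000.
Concatenate: 100000000110011011000 = 0x100CD8 (21 bits → U+100CD8).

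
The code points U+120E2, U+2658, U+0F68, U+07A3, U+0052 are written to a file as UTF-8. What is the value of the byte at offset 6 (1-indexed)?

1-indexed offset 6 is 0-indexed offset 5.
U+120E2 → 4-byte form F0 92 83 A2 at offsets 0–3.
U+2658 → 3-byte form E2 99 98 at offsets 4–6.
Offset 5 falls in char 2's range; it's byte 2 of E2 99 98 = 0x99.

0x99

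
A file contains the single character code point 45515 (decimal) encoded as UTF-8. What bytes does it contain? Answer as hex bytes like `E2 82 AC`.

U+B1CB = 0xB1CB = 45515 decimal. In range U+0800–U+FFFF → 3-byte form: 1110xxxx 10xxxxxx 10xxxxxx.
Binary (16 bits): 1011000111001011.
Split 4+6+6: 1011 | 000111 | 001011.
Byte 1: 11101011 = 0xEB.
Byte 2: 10000111 = 0x87.
Byte 3: 10001011 = 0x8B.

EB 87 8B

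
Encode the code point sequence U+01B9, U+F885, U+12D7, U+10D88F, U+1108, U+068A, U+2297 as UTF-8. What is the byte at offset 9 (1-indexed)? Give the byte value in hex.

0xF4

1-indexed offset 9 is 0-indexed offset 8.
U+01B9 → 2-byte form C6 B9 at offsets 0–1.
U+F885 → 3-byte form EF A2 85 at offsets 2–4.
U+12D7 → 3-byte form E1 8B 97 at offsets 5–7.
U+10D88F → 4-byte form F4 8D A2 8F at offsets 8–11.
Offset 8 falls in char 4's range; it's byte 1 of F4 8D A2 8F = 0xF4.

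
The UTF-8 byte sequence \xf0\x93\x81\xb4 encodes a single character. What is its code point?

U+13074

Leading byte 0xF0 = 11110000 matches 11110xxx → 4-byte sequence.
Byte 1: 0xF0 = 11110000, payload 000 (3 bits).
Byte 2: 0x93 = 10010011 (10xxxxxx ✓), payload 010011.
Byte 3: 0x81 = 10000001 (10xxxxxx ✓), payload 000001.
Byte 4: 0xB4 = 10110100 (10xxxxxx ✓), payload 110100.
Concatenate: 000010011000001110100 = 0x13074 (21 bits → U+13074).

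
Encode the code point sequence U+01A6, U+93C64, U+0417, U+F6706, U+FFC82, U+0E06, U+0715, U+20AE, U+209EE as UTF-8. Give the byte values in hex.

U+01A6: 2-byte form → C6 A6.
U+93C64: 4-byte form → F2 93 B1 A4.
U+0417: 2-byte form → D0 97.
U+F6706: 4-byte form → F3 B6 9C 86.
U+FFC82: 4-byte form → F3 BF B2 82.
U+0E06: 3-byte form → E0 B8 86.
U+0715: 2-byte form → DC 95.
U+20AE: 3-byte form → E2 82 AE.
U+209EE: 4-byte form → F0 A0 A7 AE.
Concatenated (28 bytes): C6 A6 F2 93 B1 A4 D0 97 F3 B6 9C 86 F3 BF B2 82 E0 B8 86 DC 95 E2 82 AE F0 A0 A7 AE.

C6 A6 F2 93 B1 A4 D0 97 F3 B6 9C 86 F3 BF B2 82 E0 B8 86 DC 95 E2 82 AE F0 A0 A7 AE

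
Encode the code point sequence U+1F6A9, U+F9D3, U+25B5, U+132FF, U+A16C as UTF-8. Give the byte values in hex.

U+1F6A9: 4-byte form → F0 9F 9A A9.
U+F9D3: 3-byte form → EF A7 93.
U+25B5: 3-byte form → E2 96 B5.
U+132FF: 4-byte form → F0 93 8B BF.
U+A16C: 3-byte form → EA 85 AC.
Concatenated (17 bytes): F0 9F 9A A9 EF A7 93 E2 96 B5 F0 93 8B BF EA 85 AC.

F0 9F 9A A9 EF A7 93 E2 96 B5 F0 93 8B BF EA 85 AC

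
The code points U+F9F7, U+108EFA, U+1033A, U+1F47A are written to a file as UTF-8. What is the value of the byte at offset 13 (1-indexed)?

1-indexed offset 13 is 0-indexed offset 12.
U+F9F7 → 3-byte form EF A7 B7 at offsets 0–2.
U+108EFA → 4-byte form F4 88 BB BA at offsets 3–6.
U+1033A → 4-byte form F0 90 8C BA at offsets 7–10.
U+1F47A → 4-byte form F0 9F 91 BA at offsets 11–14.
Offset 12 falls in char 4's range; it's byte 2 of F0 9F 91 BA = 0x9F.

0x9F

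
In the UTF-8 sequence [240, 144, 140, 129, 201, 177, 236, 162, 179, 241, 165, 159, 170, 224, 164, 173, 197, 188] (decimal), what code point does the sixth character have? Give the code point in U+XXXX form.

Offset 0: leading byte 0xF0 = 11110000 → 4-byte char #1 = F0 90 8C 81.
Offset 4: leading byte 0xC9 = 11001001 → 2-byte char #2 = C9 B1.
Offset 6: leading byte 0xEC = 11101100 → 3-byte char #3 = EC A2 B3.
Offset 9: leading byte 0xF1 = 11110001 → 4-byte char #4 = F1 A5 9F AA.
Offset 13: leading byte 0xE0 = 11100000 → 3-byte char #5 = E0 A4 AD.
Offset 16: leading byte 0xC5 = 11000101 → 2-byte char #6 = C5 BC.
Leading byte 0xC5 = 11000101 matches 110xxxxx → 2-byte sequence.
Byte 1: 0xC5 = 11000101, payload 00101 (5 bits).
Byte 2: 0xBC = 10111100 (10xxxxxx ✓), payload 111100.
Concatenate: 00101111100 = 0x17C (11 bits → U+017C).

U+017C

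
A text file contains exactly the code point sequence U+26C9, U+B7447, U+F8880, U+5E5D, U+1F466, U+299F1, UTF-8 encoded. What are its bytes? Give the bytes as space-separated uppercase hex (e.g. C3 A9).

E2 9B 89 F2 B7 91 87 F3 B8 A2 80 E5 B9 9D F0 9F 91 A6 F0 A9 A7 B1

U+26C9: 3-byte form → E2 9B 89.
U+B7447: 4-byte form → F2 B7 91 87.
U+F8880: 4-byte form → F3 B8 A2 80.
U+5E5D: 3-byte form → E5 B9 9D.
U+1F466: 4-byte form → F0 9F 91 A6.
U+299F1: 4-byte form → F0 A9 A7 B1.
Concatenated (22 bytes): E2 9B 89 F2 B7 91 87 F3 B8 A2 80 E5 B9 9D F0 9F 91 A6 F0 A9 A7 B1.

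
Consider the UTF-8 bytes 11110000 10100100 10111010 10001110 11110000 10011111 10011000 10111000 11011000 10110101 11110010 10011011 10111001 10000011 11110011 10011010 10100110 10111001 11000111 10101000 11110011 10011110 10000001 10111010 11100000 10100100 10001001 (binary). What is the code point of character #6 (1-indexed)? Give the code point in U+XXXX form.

Offset 0: leading byte 0xF0 = 11110000 → 4-byte char #1 = F0 A4 BA 8E.
Offset 4: leading byte 0xF0 = 11110000 → 4-byte char #2 = F0 9F 98 B8.
Offset 8: leading byte 0xD8 = 11011000 → 2-byte char #3 = D8 B5.
Offset 10: leading byte 0xF2 = 11110010 → 4-byte char #4 = F2 9B B9 83.
Offset 14: leading byte 0xF3 = 11110011 → 4-byte char #5 = F3 9A A6 B9.
Offset 18: leading byte 0xC7 = 11000111 → 2-byte char #6 = C7 A8.
Leading byte 0xC7 = 11000111 matches 110xxxxx → 2-byte sequence.
Byte 1: 0xC7 = 11000111, payload 00111 (5 bits).
Byte 2: 0xA8 = 10101000 (10xxxxxx ✓), payload 101000.
Concatenate: 00111101000 = 0x1E8 (11 bits → U+01E8).

U+01E8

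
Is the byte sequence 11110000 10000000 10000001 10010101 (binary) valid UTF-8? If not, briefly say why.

Leading byte 0xF0 = 11110000 → 4-byte form.
Continuation bytes all match 10xxxxxx. Payload decodes to 0x55.
But 0x55 < 0x10000, the minimum for a 4-byte sequence — this is an overlong encoding.

invalid (overlong encoding)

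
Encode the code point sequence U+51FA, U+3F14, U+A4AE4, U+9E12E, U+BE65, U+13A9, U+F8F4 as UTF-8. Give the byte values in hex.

E5 87 BA E3 BC 94 F2 A4 AB A4 F2 9E 84 AE EB B9 A5 E1 8E A9 EF A3 B4

U+51FA: 3-byte form → E5 87 BA.
U+3F14: 3-byte form → E3 BC 94.
U+A4AE4: 4-byte form → F2 A4 AB A4.
U+9E12E: 4-byte form → F2 9E 84 AE.
U+BE65: 3-byte form → EB B9 A5.
U+13A9: 3-byte form → E1 8E A9.
U+F8F4: 3-byte form → EF A3 B4.
Concatenated (23 bytes): E5 87 BA E3 BC 94 F2 A4 AB A4 F2 9E 84 AE EB B9 A5 E1 8E A9 EF A3 B4.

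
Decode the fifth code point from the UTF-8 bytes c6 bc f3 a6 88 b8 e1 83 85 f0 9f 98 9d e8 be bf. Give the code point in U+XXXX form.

Offset 0: leading byte 0xC6 = 11000110 → 2-byte char #1 = C6 BC.
Offset 2: leading byte 0xF3 = 11110011 → 4-byte char #2 = F3 A6 88 B8.
Offset 6: leading byte 0xE1 = 11100001 → 3-byte char #3 = E1 83 85.
Offset 9: leading byte 0xF0 = 11110000 → 4-byte char #4 = F0 9F 98 9D.
Offset 13: leading byte 0xE8 = 11101000 → 3-byte char #5 = E8 BE BF.
Leading byte 0xE8 = 11101000 matches 1110xxxx → 3-byte sequence.
Byte 1: 0xE8 = 11101000, payload 1000 (4 bits).
Byte 2: 0xBE = 10111110 (10xxxxxx ✓), payload 111110.
Byte 3: 0xBF = 10111111 (10xxxxxx ✓), payload 111111.
Concatenate: 1000111110111111 = 0x8FBF (16 bits → U+8FBF).

U+8FBF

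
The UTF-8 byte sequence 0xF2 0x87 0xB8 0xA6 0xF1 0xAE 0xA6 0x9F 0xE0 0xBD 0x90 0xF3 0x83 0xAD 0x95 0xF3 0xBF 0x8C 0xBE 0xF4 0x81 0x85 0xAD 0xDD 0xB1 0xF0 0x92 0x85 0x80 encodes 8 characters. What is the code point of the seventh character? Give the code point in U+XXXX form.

Offset 0: leading byte 0xF2 = 11110010 → 4-byte char #1 = F2 87 B8 A6.
Offset 4: leading byte 0xF1 = 11110001 → 4-byte char #2 = F1 AE A6 9F.
Offset 8: leading byte 0xE0 = 11100000 → 3-byte char #3 = E0 BD 90.
Offset 11: leading byte 0xF3 = 11110011 → 4-byte char #4 = F3 83 AD 95.
Offset 15: leading byte 0xF3 = 11110011 → 4-byte char #5 = F3 BF 8C BE.
Offset 19: leading byte 0xF4 = 11110100 → 4-byte char #6 = F4 81 85 AD.
Offset 23: leading byte 0xDD = 11011101 → 2-byte char #7 = DD B1.
Leading byte 0xDD = 11011101 matches 110xxxxx → 2-byte sequence.
Byte 1: 0xDD = 11011101, payload 11101 (5 bits).
Byte 2: 0xB1 = 10110001 (10xxxxxx ✓), payload 110001.
Concatenate: 11101110001 = 0x771 (11 bits → U+0771).

U+0771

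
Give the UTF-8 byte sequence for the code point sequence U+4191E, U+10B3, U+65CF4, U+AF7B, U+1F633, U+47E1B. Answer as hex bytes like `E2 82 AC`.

F1 81 A4 9E E1 82 B3 F1 A5 B3 B4 EA BD BB F0 9F 98 B3 F1 87 B8 9B

U+4191E: 4-byte form → F1 81 A4 9E.
U+10B3: 3-byte form → E1 82 B3.
U+65CF4: 4-byte form → F1 A5 B3 B4.
U+AF7B: 3-byte form → EA BD BB.
U+1F633: 4-byte form → F0 9F 98 B3.
U+47E1B: 4-byte form → F1 87 B8 9B.
Concatenated (22 bytes): F1 81 A4 9E E1 82 B3 F1 A5 B3 B4 EA BD BB F0 9F 98 B3 F1 87 B8 9B.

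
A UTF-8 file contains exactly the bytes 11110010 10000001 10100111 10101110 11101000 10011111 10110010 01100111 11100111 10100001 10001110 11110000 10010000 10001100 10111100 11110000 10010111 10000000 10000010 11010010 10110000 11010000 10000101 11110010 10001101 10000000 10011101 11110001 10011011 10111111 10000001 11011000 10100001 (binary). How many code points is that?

Byte at offset 0: 0xF2 = 11110010 → 4-byte char (#1). Advance 4.
Byte at offset 4: 0xE8 = 11101000 → 3-byte char (#2). Advance 3.
Byte at offset 7: 0x67 = 01100111 → 1-byte char (#3). Advance 1.
Byte at offset 8: 0xE7 = 11100111 → 3-byte char (#4). Advance 3.
Byte at offset 11: 0xF0 = 11110000 → 4-byte char (#5). Advance 4.
Byte at offset 15: 0xF0 = 11110000 → 4-byte char (#6). Advance 4.
Byte at offset 19: 0xD2 = 11010010 → 2-byte char (#7). Advance 2.
Byte at offset 21: 0xD0 = 11010000 → 2-byte char (#8). Advance 2.
Byte at offset 23: 0xF2 = 11110010 → 4-byte char (#9). Advance 4.
Byte at offset 27: 0xF1 = 11110001 → 4-byte char (#10). Advance 4.
Byte at offset 31: 0xD8 = 11011000 → 2-byte char (#11). Advance 2.
Reached end at offset 33 after 11 code points.

11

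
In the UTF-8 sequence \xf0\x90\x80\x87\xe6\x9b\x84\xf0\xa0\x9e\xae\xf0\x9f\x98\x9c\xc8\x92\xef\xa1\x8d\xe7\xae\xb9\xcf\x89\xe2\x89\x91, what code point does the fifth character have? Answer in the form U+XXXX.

U+0212

Offset 0: leading byte 0xF0 = 11110000 → 4-byte char #1 = F0 90 80 87.
Offset 4: leading byte 0xE6 = 11100110 → 3-byte char #2 = E6 9B 84.
Offset 7: leading byte 0xF0 = 11110000 → 4-byte char #3 = F0 A0 9E AE.
Offset 11: leading byte 0xF0 = 11110000 → 4-byte char #4 = F0 9F 98 9C.
Offset 15: leading byte 0xC8 = 11001000 → 2-byte char #5 = C8 92.
Leading byte 0xC8 = 11001000 matches 110xxxxx → 2-byte sequence.
Byte 1: 0xC8 = 11001000, payload 01000 (5 bits).
Byte 2: 0x92 = 10010010 (10xxxxxx ✓), payload 010010.
Concatenate: 01000010010 = 0x212 (11 bits → U+0212).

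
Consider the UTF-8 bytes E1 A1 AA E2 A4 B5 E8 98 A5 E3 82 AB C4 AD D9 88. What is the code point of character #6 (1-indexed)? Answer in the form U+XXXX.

U+0648

Offset 0: leading byte 0xE1 = 11100001 → 3-byte char #1 = E1 A1 AA.
Offset 3: leading byte 0xE2 = 11100010 → 3-byte char #2 = E2 A4 B5.
Offset 6: leading byte 0xE8 = 11101000 → 3-byte char #3 = E8 98 A5.
Offset 9: leading byte 0xE3 = 11100011 → 3-byte char #4 = E3 82 AB.
Offset 12: leading byte 0xC4 = 11000100 → 2-byte char #5 = C4 AD.
Offset 14: leading byte 0xD9 = 11011001 → 2-byte char #6 = D9 88.
Leading byte 0xD9 = 11011001 matches 110xxxxx → 2-byte sequence.
Byte 1: 0xD9 = 11011001, payload 11001 (5 bits).
Byte 2: 0x88 = 10001000 (10xxxxxx ✓), payload 001000.
Concatenate: 11001001000 = 0x648 (11 bits → U+0648).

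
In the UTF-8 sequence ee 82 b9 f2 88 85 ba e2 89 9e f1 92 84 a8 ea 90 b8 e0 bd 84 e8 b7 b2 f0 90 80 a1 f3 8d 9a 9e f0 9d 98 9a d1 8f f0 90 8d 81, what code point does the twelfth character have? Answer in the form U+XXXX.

Offset 0: leading byte 0xEE = 11101110 → 3-byte char #1 = EE 82 B9.
Offset 3: leading byte 0xF2 = 11110010 → 4-byte char #2 = F2 88 85 BA.
Offset 7: leading byte 0xE2 = 11100010 → 3-byte char #3 = E2 89 9E.
Offset 10: leading byte 0xF1 = 11110001 → 4-byte char #4 = F1 92 84 A8.
Offset 14: leading byte 0xEA = 11101010 → 3-byte char #5 = EA 90 B8.
Offset 17: leading byte 0xE0 = 11100000 → 3-byte char #6 = E0 BD 84.
Offset 20: leading byte 0xE8 = 11101000 → 3-byte char #7 = E8 B7 B2.
Offset 23: leading byte 0xF0 = 11110000 → 4-byte char #8 = F0 90 80 A1.
Offset 27: leading byte 0xF3 = 11110011 → 4-byte char #9 = F3 8D 9A 9E.
Offset 31: leading byte 0xF0 = 11110000 → 4-byte char #10 = F0 9D 98 9A.
Offset 35: leading byte 0xD1 = 11010001 → 2-byte char #11 = D1 8F.
Offset 37: leading byte 0xF0 = 11110000 → 4-byte char #12 = F0 90 8D 81.
Leading byte 0xF0 = 11110000 matches 11110xxx → 4-byte sequence.
Byte 1: 0xF0 = 11110000, payload 000 (3 bits).
Byte 2: 0x90 = 10010000 (10xxxxxx ✓), payload 010000.
Byte 3: 0x8D = 10001101 (10xxxxxx ✓), payload 001101.
Byte 4: 0x81 = 10000001 (10xxxxxx ✓), payload 000001.
Concatenate: 000010000001101000001 = 0x10341 (21 bits → U+10341).

U+10341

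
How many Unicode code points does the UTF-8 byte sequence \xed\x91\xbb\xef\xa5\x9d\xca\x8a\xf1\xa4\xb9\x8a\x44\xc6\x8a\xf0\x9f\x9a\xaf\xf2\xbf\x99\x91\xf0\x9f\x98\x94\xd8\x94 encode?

10

Byte at offset 0: 0xED = 11101101 → 3-byte char (#1). Advance 3.
Byte at offset 3: 0xEF = 11101111 → 3-byte char (#2). Advance 3.
Byte at offset 6: 0xCA = 11001010 → 2-byte char (#3). Advance 2.
Byte at offset 8: 0xF1 = 11110001 → 4-byte char (#4). Advance 4.
Byte at offset 12: 0x44 = 01000100 → 1-byte char (#5). Advance 1.
Byte at offset 13: 0xC6 = 11000110 → 2-byte char (#6). Advance 2.
Byte at offset 15: 0xF0 = 11110000 → 4-byte char (#7). Advance 4.
Byte at offset 19: 0xF2 = 11110010 → 4-byte char (#8). Advance 4.
Byte at offset 23: 0xF0 = 11110000 → 4-byte char (#9). Advance 4.
Byte at offset 27: 0xD8 = 11011000 → 2-byte char (#10). Advance 2.
Reached end at offset 29 after 10 code points.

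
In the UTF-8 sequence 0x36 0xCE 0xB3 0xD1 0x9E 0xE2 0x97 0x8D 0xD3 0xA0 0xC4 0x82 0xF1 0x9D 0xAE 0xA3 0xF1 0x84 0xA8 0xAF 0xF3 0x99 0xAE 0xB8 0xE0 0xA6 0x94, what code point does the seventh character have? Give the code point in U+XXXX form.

Offset 0: leading byte 0x36 = 00110110 → 1-byte char #1 = 36.
Offset 1: leading byte 0xCE = 11001110 → 2-byte char #2 = CE B3.
Offset 3: leading byte 0xD1 = 11010001 → 2-byte char #3 = D1 9E.
Offset 5: leading byte 0xE2 = 11100010 → 3-byte char #4 = E2 97 8D.
Offset 8: leading byte 0xD3 = 11010011 → 2-byte char #5 = D3 A0.
Offset 10: leading byte 0xC4 = 11000100 → 2-byte char #6 = C4 82.
Offset 12: leading byte 0xF1 = 11110001 → 4-byte char #7 = F1 9D AE A3.
Leading byte 0xF1 = 11110001 matches 11110xxx → 4-byte sequence.
Byte 1: 0xF1 = 11110001, payload 001 (3 bits).
Byte 2: 0x9D = 10011101 (10xxxxxx ✓), payload 011101.
Byte 3: 0xAE = 10101110 (10xxxxxx ✓), payload 101110.
Byte 4: 0xA3 = 10100011 (10xxxxxx ✓), payload 100011.
Concatenate: 001011101101110100011 = 0x5DBA3 (21 bits → U+5DBA3).

U+5DBA3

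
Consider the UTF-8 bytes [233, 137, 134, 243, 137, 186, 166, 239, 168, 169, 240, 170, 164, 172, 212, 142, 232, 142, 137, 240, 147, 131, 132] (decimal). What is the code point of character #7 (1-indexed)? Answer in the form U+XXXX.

U+130C4

Offset 0: leading byte 0xE9 = 11101001 → 3-byte char #1 = E9 89 86.
Offset 3: leading byte 0xF3 = 11110011 → 4-byte char #2 = F3 89 BA A6.
Offset 7: leading byte 0xEF = 11101111 → 3-byte char #3 = EF A8 A9.
Offset 10: leading byte 0xF0 = 11110000 → 4-byte char #4 = F0 AA A4 AC.
Offset 14: leading byte 0xD4 = 11010100 → 2-byte char #5 = D4 8E.
Offset 16: leading byte 0xE8 = 11101000 → 3-byte char #6 = E8 8E 89.
Offset 19: leading byte 0xF0 = 11110000 → 4-byte char #7 = F0 93 83 84.
Leading byte 0xF0 = 11110000 matches 11110xxx → 4-byte sequence.
Byte 1: 0xF0 = 11110000, payload 000 (3 bits).
Byte 2: 0x93 = 10010011 (10xxxxxx ✓), payload 010011.
Byte 3: 0x83 = 10000011 (10xxxxxx ✓), payload 000011.
Byte 4: 0x84 = 10000100 (10xxxxxx ✓), payload 000100.
Concatenate: 000010011000011000100 = 0x130C4 (21 bits → U+130C4).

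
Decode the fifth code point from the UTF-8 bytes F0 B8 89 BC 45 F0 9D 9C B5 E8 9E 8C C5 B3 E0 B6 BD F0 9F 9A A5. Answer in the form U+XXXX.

U+0173

Offset 0: leading byte 0xF0 = 11110000 → 4-byte char #1 = F0 B8 89 BC.
Offset 4: leading byte 0x45 = 01000101 → 1-byte char #2 = 45.
Offset 5: leading byte 0xF0 = 11110000 → 4-byte char #3 = F0 9D 9C B5.
Offset 9: leading byte 0xE8 = 11101000 → 3-byte char #4 = E8 9E 8C.
Offset 12: leading byte 0xC5 = 11000101 → 2-byte char #5 = C5 B3.
Leading byte 0xC5 = 11000101 matches 110xxxxx → 2-byte sequence.
Byte 1: 0xC5 = 11000101, payload 00101 (5 bits).
Byte 2: 0xB3 = 10110011 (10xxxxxx ✓), payload 110011.
Concatenate: 00101110011 = 0x173 (11 bits → U+0173).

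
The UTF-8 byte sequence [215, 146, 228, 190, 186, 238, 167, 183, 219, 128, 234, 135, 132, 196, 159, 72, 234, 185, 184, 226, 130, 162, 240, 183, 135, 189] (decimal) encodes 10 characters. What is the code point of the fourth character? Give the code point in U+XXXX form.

U+06C0

Offset 0: leading byte 0xD7 = 11010111 → 2-byte char #1 = D7 92.
Offset 2: leading byte 0xE4 = 11100100 → 3-byte char #2 = E4 BE BA.
Offset 5: leading byte 0xEE = 11101110 → 3-byte char #3 = EE A7 B7.
Offset 8: leading byte 0xDB = 11011011 → 2-byte char #4 = DB 80.
Leading byte 0xDB = 11011011 matches 110xxxxx → 2-byte sequence.
Byte 1: 0xDB = 11011011, payload 11011 (5 bits).
Byte 2: 0x80 = 10000000 (10xxxxxx ✓), payload 000000.
Concatenate: 11011000000 = 0x6C0 (11 bits → U+06C0).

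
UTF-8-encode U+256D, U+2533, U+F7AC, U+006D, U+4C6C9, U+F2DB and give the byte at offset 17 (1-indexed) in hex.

1-indexed offset 17 is 0-indexed offset 16.
U+256D → 3-byte form E2 95 AD at offsets 0–2.
U+2533 → 3-byte form E2 94 B3 at offsets 3–5.
U+F7AC → 3-byte form EF 9E AC at offsets 6–8.
U+006D → 1-byte form 6D at offsets 9–9.
U+4C6C9 → 4-byte form F1 8C 9B 89 at offsets 10–13.
U+F2DB → 3-byte form EF 8B 9B at offsets 14–16.
Offset 16 falls in char 6's range; it's byte 3 of EF 8B 9B = 0x9B.

0x9B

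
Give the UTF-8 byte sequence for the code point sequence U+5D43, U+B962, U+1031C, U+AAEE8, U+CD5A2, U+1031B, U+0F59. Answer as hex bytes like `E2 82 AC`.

U+5D43: 3-byte form → E5 B5 83.
U+B962: 3-byte form → EB A5 A2.
U+1031C: 4-byte form → F0 90 8C 9C.
U+AAEE8: 4-byte form → F2 AA BB A8.
U+CD5A2: 4-byte form → F3 8D 96 A2.
U+1031B: 4-byte form → F0 90 8C 9B.
U+0F59: 3-byte form → E0 BD 99.
Concatenated (25 bytes): E5 B5 83 EB A5 A2 F0 90 8C 9C F2 AA BB A8 F3 8D 96 A2 F0 90 8C 9B E0 BD 99.

E5 B5 83 EB A5 A2 F0 90 8C 9C F2 AA BB A8 F3 8D 96 A2 F0 90 8C 9B E0 BD 99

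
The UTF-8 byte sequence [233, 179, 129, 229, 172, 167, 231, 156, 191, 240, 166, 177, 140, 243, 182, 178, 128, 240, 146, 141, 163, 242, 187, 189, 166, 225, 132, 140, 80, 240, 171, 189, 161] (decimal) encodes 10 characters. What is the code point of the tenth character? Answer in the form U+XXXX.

Offset 0: leading byte 0xE9 = 11101001 → 3-byte char #1 = E9 B3 81.
Offset 3: leading byte 0xE5 = 11100101 → 3-byte char #2 = E5 AC A7.
Offset 6: leading byte 0xE7 = 11100111 → 3-byte char #3 = E7 9C BF.
Offset 9: leading byte 0xF0 = 11110000 → 4-byte char #4 = F0 A6 B1 8C.
Offset 13: leading byte 0xF3 = 11110011 → 4-byte char #5 = F3 B6 B2 80.
Offset 17: leading byte 0xF0 = 11110000 → 4-byte char #6 = F0 92 8D A3.
Offset 21: leading byte 0xF2 = 11110010 → 4-byte char #7 = F2 BB BD A6.
Offset 25: leading byte 0xE1 = 11100001 → 3-byte char #8 = E1 84 8C.
Offset 28: leading byte 0x50 = 01010000 → 1-byte char #9 = 50.
Offset 29: leading byte 0xF0 = 11110000 → 4-byte char #10 = F0 AB BD A1.
Leading byte 0xF0 = 11110000 matches 11110xxx → 4-byte sequence.
Byte 1: 0xF0 = 11110000, payload 000 (3 bits).
Byte 2: 0xAB = 10101011 (10xxxxxx ✓), payload 101011.
Byte 3: 0xBD = 10111101 (10xxxxxx ✓), payload 111101.
Byte 4: 0xA1 = 10100001 (10xxxxxx ✓), payload 100001.
Concatenate: 000101011111101100001 = 0x2BF61 (21 bits → U+2BF61).

U+2BF61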